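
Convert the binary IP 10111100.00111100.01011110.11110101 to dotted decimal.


10111100 = 188
00111100 = 60
01011110 = 94
11110101 = 245
IP: 188.60.94.245


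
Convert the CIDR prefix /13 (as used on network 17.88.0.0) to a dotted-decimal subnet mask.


/13 means 13 network bits, 19 host bits
Binary: 11111111111110000000000000000000
Mask: 255.248.0.0


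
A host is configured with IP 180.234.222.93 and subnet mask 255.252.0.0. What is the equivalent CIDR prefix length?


Binary: 11111111.11111100.00000000.00000000
Count leading 1s
Prefix: /14


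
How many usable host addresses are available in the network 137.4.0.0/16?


Host bits = 32 - 16 = 16
Total addresses = 2^16 = 65536
Usable = total - 2 (network and broadcast)
Usable hosts: 65534


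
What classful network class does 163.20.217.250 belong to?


First octet: 163
Binary: 10100011
10xxxxxx -> Class B (128-191)
Class B, default mask 255.255.0.0 (/16)


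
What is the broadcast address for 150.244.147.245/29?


Network: 150.244.147.240/29
Host bits = 3
Set all host bits to 1:
Broadcast: 150.244.147.247


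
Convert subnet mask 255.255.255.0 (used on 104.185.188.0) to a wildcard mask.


Subnet mask: 255.255.255.0
Wildcard = 255.255.255.255 - subnet mask
255 - 255 = 0
255 - 255 = 0
255 - 255 = 0
255 - 0 = 255
Wildcard: 0.0.0.255


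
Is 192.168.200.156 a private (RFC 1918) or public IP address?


RFC 1918 private ranges:
  10.0.0.0/8 (10.0.0.0 - 10.255.255.255)
  172.16.0.0/12 (172.16.0.0 - 172.31.255.255)
  192.168.0.0/16 (192.168.0.0 - 192.168.255.255)
Private (in 192.168.0.0/16)


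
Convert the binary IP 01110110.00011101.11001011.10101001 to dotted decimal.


01110110 = 118
00011101 = 29
11001011 = 203
10101001 = 169
IP: 118.29.203.169


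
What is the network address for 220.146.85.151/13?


IP:   11011100.10010010.01010101.10010111
Mask: 11111111.11111000.00000000.00000000
AND operation:
Net:  11011100.10010000.00000000.00000000
Network: 220.144.0.0/13


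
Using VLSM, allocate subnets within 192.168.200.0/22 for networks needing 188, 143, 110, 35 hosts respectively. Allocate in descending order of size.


188 hosts -> /24 (254 usable): 192.168.200.0/24
143 hosts -> /24 (254 usable): 192.168.201.0/24
110 hosts -> /25 (126 usable): 192.168.202.0/25
35 hosts -> /26 (62 usable): 192.168.202.128/26
Allocation: 192.168.200.0/24 (188 hosts, 254 usable); 192.168.201.0/24 (143 hosts, 254 usable); 192.168.202.0/25 (110 hosts, 126 usable); 192.168.202.128/26 (35 hosts, 62 usable)


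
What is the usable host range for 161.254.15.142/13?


Network: 161.248.0.0
Broadcast: 161.255.255.255
First usable = network + 1
Last usable = broadcast - 1
Range: 161.248.0.1 to 161.255.255.254


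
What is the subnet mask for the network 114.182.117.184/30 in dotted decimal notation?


/30 means 30 network bits, 2 host bits
Binary: 11111111111111111111111111111100
Mask: 255.255.255.252


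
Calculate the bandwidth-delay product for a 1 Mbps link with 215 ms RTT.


BDP = bandwidth * RTT
= 1 Mbps * 215 ms
= 1 * 1e6 * 215 / 1000 bits
= 215000 bits
= 26875 bytes
= 26.2451 KB
BDP = 215000 bits (26875 bytes)


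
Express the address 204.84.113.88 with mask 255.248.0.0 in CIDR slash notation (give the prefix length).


Binary: 11111111.11111000.00000000.00000000
Count leading 1s
Prefix: /13


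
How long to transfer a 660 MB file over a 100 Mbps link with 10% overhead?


Effective throughput = 100 * (1 - 10/100) = 90 Mbps
File size in Mb = 660 * 8 = 5280 Mb
Time = 5280 / 90
Time = 58.6667 seconds


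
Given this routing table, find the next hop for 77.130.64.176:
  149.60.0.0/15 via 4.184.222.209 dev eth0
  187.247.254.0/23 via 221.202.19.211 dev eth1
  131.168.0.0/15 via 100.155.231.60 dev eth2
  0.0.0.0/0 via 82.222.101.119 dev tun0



Longest prefix match for 77.130.64.176:
  /15 149.60.0.0: no
  /23 187.247.254.0: no
  /15 131.168.0.0: no
  /0 0.0.0.0: MATCH
Selected: next-hop 82.222.101.119 via tun0 (matched /0)


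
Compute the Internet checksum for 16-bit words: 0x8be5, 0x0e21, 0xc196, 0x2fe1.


Sum all words (with carry folding):
+ 0x8be5 = 0x8be5
+ 0x0e21 = 0x9a06
+ 0xc196 = 0x5b9d
+ 0x2fe1 = 0x8b7e
One's complement: ~0x8b7e
Checksum = 0x7481


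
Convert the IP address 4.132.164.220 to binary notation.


4 = 00000100
132 = 10000100
164 = 10100100
220 = 11011100
Binary: 00000100.10000100.10100100.11011100


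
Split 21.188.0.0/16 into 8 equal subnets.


New prefix = 16 + 3 = 19
Each subnet has 8192 addresses
  21.188.0.0/19
  21.188.32.0/19
  21.188.64.0/19
  21.188.96.0/19
  21.188.128.0/19
  21.188.160.0/19
  21.188.192.0/19
  21.188.224.0/19
Subnets: 21.188.0.0/19, 21.188.32.0/19, 21.188.64.0/19, 21.188.96.0/19, 21.188.128.0/19, 21.188.160.0/19, 21.188.192.0/19, 21.188.224.0/19


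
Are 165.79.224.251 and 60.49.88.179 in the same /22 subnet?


Mask: 255.255.252.0
165.79.224.251 AND mask = 165.79.224.0
60.49.88.179 AND mask = 60.49.88.0
No, different subnets (165.79.224.0 vs 60.49.88.0)


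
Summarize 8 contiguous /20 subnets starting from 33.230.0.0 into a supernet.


Original prefix: /20
Number of subnets: 8 = 2^3
New prefix = 20 - 3 = 17
Supernet: 33.230.0.0/17


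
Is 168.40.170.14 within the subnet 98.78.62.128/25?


Subnet network: 98.78.62.128
Test IP AND mask: 168.40.170.0
No, 168.40.170.14 is not in 98.78.62.128/25


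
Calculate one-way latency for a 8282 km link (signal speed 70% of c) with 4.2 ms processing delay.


Speed = 0.7 * 3e5 km/s = 210000 km/s
Propagation delay = 8282 / 210000 = 0.0394 s = 39.4381 ms
Processing delay = 4.2 ms
Total one-way latency = 43.6381 ms


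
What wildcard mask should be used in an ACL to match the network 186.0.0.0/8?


Subnet mask: 255.0.0.0
Wildcard = 255.255.255.255 - subnet mask
255 - 255 = 0
255 - 0 = 255
255 - 0 = 255
255 - 0 = 255
Wildcard: 0.255.255.255


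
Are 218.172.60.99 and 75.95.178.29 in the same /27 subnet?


Mask: 255.255.255.224
218.172.60.99 AND mask = 218.172.60.96
75.95.178.29 AND mask = 75.95.178.0
No, different subnets (218.172.60.96 vs 75.95.178.0)


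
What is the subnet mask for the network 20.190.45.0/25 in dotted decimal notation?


/25 means 25 network bits, 7 host bits
Binary: 11111111111111111111111110000000
Mask: 255.255.255.128


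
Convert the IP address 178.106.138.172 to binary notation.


178 = 10110010
106 = 01101010
138 = 10001010
172 = 10101100
Binary: 10110010.01101010.10001010.10101100


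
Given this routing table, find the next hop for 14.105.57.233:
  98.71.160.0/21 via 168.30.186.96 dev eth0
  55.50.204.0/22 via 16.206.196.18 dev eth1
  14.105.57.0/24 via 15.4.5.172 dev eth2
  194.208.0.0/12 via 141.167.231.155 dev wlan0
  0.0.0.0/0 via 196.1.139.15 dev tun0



Longest prefix match for 14.105.57.233:
  /21 98.71.160.0: no
  /22 55.50.204.0: no
  /24 14.105.57.0: MATCH
  /12 194.208.0.0: no
  /0 0.0.0.0: MATCH
Selected: next-hop 15.4.5.172 via eth2 (matched /24)


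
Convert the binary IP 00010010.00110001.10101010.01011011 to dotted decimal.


00010010 = 18
00110001 = 49
10101010 = 170
01011011 = 91
IP: 18.49.170.91


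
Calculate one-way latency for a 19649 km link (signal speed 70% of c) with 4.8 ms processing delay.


Speed = 0.7 * 3e5 km/s = 210000 km/s
Propagation delay = 19649 / 210000 = 0.0936 s = 93.5667 ms
Processing delay = 4.8 ms
Total one-way latency = 98.3667 ms


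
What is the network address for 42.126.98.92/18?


IP:   00101010.01111110.01100010.01011100
Mask: 11111111.11111111.11000000.00000000
AND operation:
Net:  00101010.01111110.01000000.00000000
Network: 42.126.64.0/18


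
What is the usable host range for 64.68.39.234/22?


Network: 64.68.36.0
Broadcast: 64.68.39.255
First usable = network + 1
Last usable = broadcast - 1
Range: 64.68.36.1 to 64.68.39.254


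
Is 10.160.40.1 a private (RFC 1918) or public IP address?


RFC 1918 private ranges:
  10.0.0.0/8 (10.0.0.0 - 10.255.255.255)
  172.16.0.0/12 (172.16.0.0 - 172.31.255.255)
  192.168.0.0/16 (192.168.0.0 - 192.168.255.255)
Private (in 10.0.0.0/8)


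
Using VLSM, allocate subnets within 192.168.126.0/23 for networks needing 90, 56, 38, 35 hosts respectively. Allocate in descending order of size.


90 hosts -> /25 (126 usable): 192.168.126.0/25
56 hosts -> /26 (62 usable): 192.168.126.128/26
38 hosts -> /26 (62 usable): 192.168.126.192/26
35 hosts -> /26 (62 usable): 192.168.127.0/26
Allocation: 192.168.126.0/25 (90 hosts, 126 usable); 192.168.126.128/26 (56 hosts, 62 usable); 192.168.126.192/26 (38 hosts, 62 usable); 192.168.127.0/26 (35 hosts, 62 usable)


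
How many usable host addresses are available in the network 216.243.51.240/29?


Host bits = 32 - 29 = 3
Total addresses = 2^3 = 8
Usable = total - 2 (network and broadcast)
Usable hosts: 6


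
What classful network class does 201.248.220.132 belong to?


First octet: 201
Binary: 11001001
110xxxxx -> Class C (192-223)
Class C, default mask 255.255.255.0 (/24)


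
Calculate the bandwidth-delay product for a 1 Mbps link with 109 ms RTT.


BDP = bandwidth * RTT
= 1 Mbps * 109 ms
= 1 * 1e6 * 109 / 1000 bits
= 109000 bits
= 13625 bytes
= 13.3057 KB
BDP = 109000 bits (13625 bytes)


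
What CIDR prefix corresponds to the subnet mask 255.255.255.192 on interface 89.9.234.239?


Binary: 11111111.11111111.11111111.11000000
Count leading 1s
Prefix: /26


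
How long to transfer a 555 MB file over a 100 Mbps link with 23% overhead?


Effective throughput = 100 * (1 - 23/100) = 77 Mbps
File size in Mb = 555 * 8 = 4440 Mb
Time = 4440 / 77
Time = 57.6623 seconds


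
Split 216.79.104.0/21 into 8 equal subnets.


New prefix = 21 + 3 = 24
Each subnet has 256 addresses
  216.79.104.0/24
  216.79.105.0/24
  216.79.106.0/24
  216.79.107.0/24
  216.79.108.0/24
  216.79.109.0/24
  216.79.110.0/24
  216.79.111.0/24
Subnets: 216.79.104.0/24, 216.79.105.0/24, 216.79.106.0/24, 216.79.107.0/24, 216.79.108.0/24, 216.79.109.0/24, 216.79.110.0/24, 216.79.111.0/24


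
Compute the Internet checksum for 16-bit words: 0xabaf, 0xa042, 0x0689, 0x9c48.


Sum all words (with carry folding):
+ 0xabaf = 0xabaf
+ 0xa042 = 0x4bf2
+ 0x0689 = 0x527b
+ 0x9c48 = 0xeec3
One's complement: ~0xeec3
Checksum = 0x113c


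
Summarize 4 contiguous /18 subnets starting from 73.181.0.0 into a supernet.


Original prefix: /18
Number of subnets: 4 = 2^2
New prefix = 18 - 2 = 16
Supernet: 73.181.0.0/16


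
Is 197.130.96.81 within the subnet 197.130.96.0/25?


Subnet network: 197.130.96.0
Test IP AND mask: 197.130.96.0
Yes, 197.130.96.81 is in 197.130.96.0/25


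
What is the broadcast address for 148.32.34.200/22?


Network: 148.32.32.0/22
Host bits = 10
Set all host bits to 1:
Broadcast: 148.32.35.255


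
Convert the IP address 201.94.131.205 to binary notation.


201 = 11001001
94 = 01011110
131 = 10000011
205 = 11001101
Binary: 11001001.01011110.10000011.11001101


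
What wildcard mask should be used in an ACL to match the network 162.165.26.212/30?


Subnet mask: 255.255.255.252
Wildcard = 255.255.255.255 - subnet mask
255 - 255 = 0
255 - 255 = 0
255 - 255 = 0
255 - 252 = 3
Wildcard: 0.0.0.3


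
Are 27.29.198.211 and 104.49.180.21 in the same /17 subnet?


Mask: 255.255.128.0
27.29.198.211 AND mask = 27.29.128.0
104.49.180.21 AND mask = 104.49.128.0
No, different subnets (27.29.128.0 vs 104.49.128.0)


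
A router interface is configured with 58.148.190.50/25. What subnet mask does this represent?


/25 means 25 network bits, 7 host bits
Binary: 11111111111111111111111110000000
Mask: 255.255.255.128


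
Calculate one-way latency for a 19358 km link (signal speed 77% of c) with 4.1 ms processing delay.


Speed = 0.77 * 3e5 km/s = 231000 km/s
Propagation delay = 19358 / 231000 = 0.0838 s = 83.8009 ms
Processing delay = 4.1 ms
Total one-way latency = 87.9009 ms


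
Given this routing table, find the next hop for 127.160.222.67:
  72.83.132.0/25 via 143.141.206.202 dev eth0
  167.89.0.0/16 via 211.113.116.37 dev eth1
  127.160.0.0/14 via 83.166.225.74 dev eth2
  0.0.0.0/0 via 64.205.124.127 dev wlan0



Longest prefix match for 127.160.222.67:
  /25 72.83.132.0: no
  /16 167.89.0.0: no
  /14 127.160.0.0: MATCH
  /0 0.0.0.0: MATCH
Selected: next-hop 83.166.225.74 via eth2 (matched /14)


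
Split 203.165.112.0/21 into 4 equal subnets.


New prefix = 21 + 2 = 23
Each subnet has 512 addresses
  203.165.112.0/23
  203.165.114.0/23
  203.165.116.0/23
  203.165.118.0/23
Subnets: 203.165.112.0/23, 203.165.114.0/23, 203.165.116.0/23, 203.165.118.0/23


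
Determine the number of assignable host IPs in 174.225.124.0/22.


Host bits = 32 - 22 = 10
Total addresses = 2^10 = 1024
Usable = total - 2 (network and broadcast)
Usable hosts: 1022


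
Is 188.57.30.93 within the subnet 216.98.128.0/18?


Subnet network: 216.98.128.0
Test IP AND mask: 188.57.0.0
No, 188.57.30.93 is not in 216.98.128.0/18


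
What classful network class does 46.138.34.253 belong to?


First octet: 46
Binary: 00101110
0xxxxxxx -> Class A (1-126)
Class A, default mask 255.0.0.0 (/8)


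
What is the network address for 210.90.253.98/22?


IP:   11010010.01011010.11111101.01100010
Mask: 11111111.11111111.11111100.00000000
AND operation:
Net:  11010010.01011010.11111100.00000000
Network: 210.90.252.0/22


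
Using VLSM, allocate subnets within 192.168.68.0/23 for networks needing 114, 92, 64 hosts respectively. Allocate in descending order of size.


114 hosts -> /25 (126 usable): 192.168.68.0/25
92 hosts -> /25 (126 usable): 192.168.68.128/25
64 hosts -> /25 (126 usable): 192.168.69.0/25
Allocation: 192.168.68.0/25 (114 hosts, 126 usable); 192.168.68.128/25 (92 hosts, 126 usable); 192.168.69.0/25 (64 hosts, 126 usable)


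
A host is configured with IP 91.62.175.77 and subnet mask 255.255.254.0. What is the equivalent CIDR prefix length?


Binary: 11111111.11111111.11111110.00000000
Count leading 1s
Prefix: /23


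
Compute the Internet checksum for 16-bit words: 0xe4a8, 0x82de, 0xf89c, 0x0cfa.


Sum all words (with carry folding):
+ 0xe4a8 = 0xe4a8
+ 0x82de = 0x6787
+ 0xf89c = 0x6024
+ 0x0cfa = 0x6d1e
One's complement: ~0x6d1e
Checksum = 0x92e1


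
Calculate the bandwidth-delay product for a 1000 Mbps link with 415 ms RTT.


BDP = bandwidth * RTT
= 1000 Mbps * 415 ms
= 1000 * 1e6 * 415 / 1000 bits
= 415000000 bits
= 51875000 bytes
= 50659.1797 KB
BDP = 415000000 bits (51875000 bytes)


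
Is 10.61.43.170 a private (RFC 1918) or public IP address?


RFC 1918 private ranges:
  10.0.0.0/8 (10.0.0.0 - 10.255.255.255)
  172.16.0.0/12 (172.16.0.0 - 172.31.255.255)
  192.168.0.0/16 (192.168.0.0 - 192.168.255.255)
Private (in 10.0.0.0/8)


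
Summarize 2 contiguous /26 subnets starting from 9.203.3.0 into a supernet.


Original prefix: /26
Number of subnets: 2 = 2^1
New prefix = 26 - 1 = 25
Supernet: 9.203.3.0/25


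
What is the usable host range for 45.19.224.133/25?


Network: 45.19.224.128
Broadcast: 45.19.224.255
First usable = network + 1
Last usable = broadcast - 1
Range: 45.19.224.129 to 45.19.224.254


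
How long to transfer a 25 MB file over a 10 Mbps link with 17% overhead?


Effective throughput = 10 * (1 - 17/100) = 8.3 Mbps
File size in Mb = 25 * 8 = 200 Mb
Time = 200 / 8.3
Time = 24.0964 seconds


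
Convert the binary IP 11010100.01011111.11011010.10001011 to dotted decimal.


11010100 = 212
01011111 = 95
11011010 = 218
10001011 = 139
IP: 212.95.218.139


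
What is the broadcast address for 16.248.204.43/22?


Network: 16.248.204.0/22
Host bits = 10
Set all host bits to 1:
Broadcast: 16.248.207.255


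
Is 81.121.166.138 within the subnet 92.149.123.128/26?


Subnet network: 92.149.123.128
Test IP AND mask: 81.121.166.128
No, 81.121.166.138 is not in 92.149.123.128/26


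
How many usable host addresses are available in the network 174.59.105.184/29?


Host bits = 32 - 29 = 3
Total addresses = 2^3 = 8
Usable = total - 2 (network and broadcast)
Usable hosts: 6


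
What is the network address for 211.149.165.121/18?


IP:   11010011.10010101.10100101.01111001
Mask: 11111111.11111111.11000000.00000000
AND operation:
Net:  11010011.10010101.10000000.00000000
Network: 211.149.128.0/18


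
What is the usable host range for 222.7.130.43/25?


Network: 222.7.130.0
Broadcast: 222.7.130.127
First usable = network + 1
Last usable = broadcast - 1
Range: 222.7.130.1 to 222.7.130.126


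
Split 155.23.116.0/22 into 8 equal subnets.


New prefix = 22 + 3 = 25
Each subnet has 128 addresses
  155.23.116.0/25
  155.23.116.128/25
  155.23.117.0/25
  155.23.117.128/25
  155.23.118.0/25
  155.23.118.128/25
  155.23.119.0/25
  155.23.119.128/25
Subnets: 155.23.116.0/25, 155.23.116.128/25, 155.23.117.0/25, 155.23.117.128/25, 155.23.118.0/25, 155.23.118.128/25, 155.23.119.0/25, 155.23.119.128/25


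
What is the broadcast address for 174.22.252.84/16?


Network: 174.22.0.0/16
Host bits = 16
Set all host bits to 1:
Broadcast: 174.22.255.255


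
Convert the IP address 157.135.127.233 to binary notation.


157 = 10011101
135 = 10000111
127 = 01111111
233 = 11101001
Binary: 10011101.10000111.01111111.11101001


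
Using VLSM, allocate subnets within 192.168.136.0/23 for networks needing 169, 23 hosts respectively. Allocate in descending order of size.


169 hosts -> /24 (254 usable): 192.168.136.0/24
23 hosts -> /27 (30 usable): 192.168.137.0/27
Allocation: 192.168.136.0/24 (169 hosts, 254 usable); 192.168.137.0/27 (23 hosts, 30 usable)


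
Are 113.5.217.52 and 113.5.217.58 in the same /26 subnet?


Mask: 255.255.255.192
113.5.217.52 AND mask = 113.5.217.0
113.5.217.58 AND mask = 113.5.217.0
Yes, same subnet (113.5.217.0)


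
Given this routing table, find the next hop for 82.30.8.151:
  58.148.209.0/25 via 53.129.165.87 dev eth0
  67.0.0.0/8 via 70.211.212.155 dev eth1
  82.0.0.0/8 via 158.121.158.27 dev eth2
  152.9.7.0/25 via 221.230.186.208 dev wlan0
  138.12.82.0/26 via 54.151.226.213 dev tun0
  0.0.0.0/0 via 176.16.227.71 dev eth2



Longest prefix match for 82.30.8.151:
  /25 58.148.209.0: no
  /8 67.0.0.0: no
  /8 82.0.0.0: MATCH
  /25 152.9.7.0: no
  /26 138.12.82.0: no
  /0 0.0.0.0: MATCH
Selected: next-hop 158.121.158.27 via eth2 (matched /8)


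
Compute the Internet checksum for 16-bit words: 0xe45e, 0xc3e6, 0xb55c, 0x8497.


Sum all words (with carry folding):
+ 0xe45e = 0xe45e
+ 0xc3e6 = 0xa845
+ 0xb55c = 0x5da2
+ 0x8497 = 0xe239
One's complement: ~0xe239
Checksum = 0x1dc6


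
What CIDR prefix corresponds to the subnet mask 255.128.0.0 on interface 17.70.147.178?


Binary: 11111111.10000000.00000000.00000000
Count leading 1s
Prefix: /9


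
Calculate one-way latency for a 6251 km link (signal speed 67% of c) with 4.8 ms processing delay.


Speed = 0.67 * 3e5 km/s = 201000 km/s
Propagation delay = 6251 / 201000 = 0.0311 s = 31.0995 ms
Processing delay = 4.8 ms
Total one-way latency = 35.8995 ms


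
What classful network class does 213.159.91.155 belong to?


First octet: 213
Binary: 11010101
110xxxxx -> Class C (192-223)
Class C, default mask 255.255.255.0 (/24)


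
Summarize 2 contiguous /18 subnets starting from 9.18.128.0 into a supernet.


Original prefix: /18
Number of subnets: 2 = 2^1
New prefix = 18 - 1 = 17
Supernet: 9.18.128.0/17


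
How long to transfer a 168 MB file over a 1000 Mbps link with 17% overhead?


Effective throughput = 1000 * (1 - 17/100) = 830 Mbps
File size in Mb = 168 * 8 = 1344 Mb
Time = 1344 / 830
Time = 1.6193 seconds


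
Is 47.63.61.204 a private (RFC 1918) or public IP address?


RFC 1918 private ranges:
  10.0.0.0/8 (10.0.0.0 - 10.255.255.255)
  172.16.0.0/12 (172.16.0.0 - 172.31.255.255)
  192.168.0.0/16 (192.168.0.0 - 192.168.255.255)
Public (not in any RFC 1918 range)


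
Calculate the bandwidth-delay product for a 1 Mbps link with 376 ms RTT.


BDP = bandwidth * RTT
= 1 Mbps * 376 ms
= 1 * 1e6 * 376 / 1000 bits
= 376000 bits
= 47000 bytes
= 45.8984 KB
BDP = 376000 bits (47000 bytes)


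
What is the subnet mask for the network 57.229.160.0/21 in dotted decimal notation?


/21 means 21 network bits, 11 host bits
Binary: 11111111111111111111100000000000
Mask: 255.255.248.0


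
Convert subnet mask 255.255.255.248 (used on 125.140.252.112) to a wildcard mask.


Subnet mask: 255.255.255.248
Wildcard = 255.255.255.255 - subnet mask
255 - 255 = 0
255 - 255 = 0
255 - 255 = 0
255 - 248 = 7
Wildcard: 0.0.0.7


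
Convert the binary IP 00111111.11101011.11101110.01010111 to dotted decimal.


00111111 = 63
11101011 = 235
11101110 = 238
01010111 = 87
IP: 63.235.238.87


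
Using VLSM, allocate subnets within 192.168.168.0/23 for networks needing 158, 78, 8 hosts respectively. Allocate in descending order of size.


158 hosts -> /24 (254 usable): 192.168.168.0/24
78 hosts -> /25 (126 usable): 192.168.169.0/25
8 hosts -> /28 (14 usable): 192.168.169.128/28
Allocation: 192.168.168.0/24 (158 hosts, 254 usable); 192.168.169.0/25 (78 hosts, 126 usable); 192.168.169.128/28 (8 hosts, 14 usable)


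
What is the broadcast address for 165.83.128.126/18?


Network: 165.83.128.0/18
Host bits = 14
Set all host bits to 1:
Broadcast: 165.83.191.255


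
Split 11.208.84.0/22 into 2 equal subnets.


New prefix = 22 + 1 = 23
Each subnet has 512 addresses
  11.208.84.0/23
  11.208.86.0/23
Subnets: 11.208.84.0/23, 11.208.86.0/23


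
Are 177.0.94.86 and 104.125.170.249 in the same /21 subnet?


Mask: 255.255.248.0
177.0.94.86 AND mask = 177.0.88.0
104.125.170.249 AND mask = 104.125.168.0
No, different subnets (177.0.88.0 vs 104.125.168.0)


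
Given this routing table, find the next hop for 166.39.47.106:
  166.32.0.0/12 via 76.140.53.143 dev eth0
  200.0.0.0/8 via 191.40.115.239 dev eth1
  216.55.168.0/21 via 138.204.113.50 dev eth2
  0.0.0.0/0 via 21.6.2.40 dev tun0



Longest prefix match for 166.39.47.106:
  /12 166.32.0.0: MATCH
  /8 200.0.0.0: no
  /21 216.55.168.0: no
  /0 0.0.0.0: MATCH
Selected: next-hop 76.140.53.143 via eth0 (matched /12)


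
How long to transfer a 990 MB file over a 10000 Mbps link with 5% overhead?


Effective throughput = 10000 * (1 - 5/100) = 9500 Mbps
File size in Mb = 990 * 8 = 7920 Mb
Time = 7920 / 9500
Time = 0.8337 seconds


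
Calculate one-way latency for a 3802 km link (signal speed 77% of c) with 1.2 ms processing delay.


Speed = 0.77 * 3e5 km/s = 231000 km/s
Propagation delay = 3802 / 231000 = 0.0165 s = 16.4589 ms
Processing delay = 1.2 ms
Total one-way latency = 17.6589 ms


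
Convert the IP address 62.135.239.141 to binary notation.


62 = 00111110
135 = 10000111
239 = 11101111
141 = 10001101
Binary: 00111110.10000111.11101111.10001101


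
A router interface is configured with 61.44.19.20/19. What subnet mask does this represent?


/19 means 19 network bits, 13 host bits
Binary: 11111111111111111110000000000000
Mask: 255.255.224.0


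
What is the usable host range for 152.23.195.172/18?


Network: 152.23.192.0
Broadcast: 152.23.255.255
First usable = network + 1
Last usable = broadcast - 1
Range: 152.23.192.1 to 152.23.255.254


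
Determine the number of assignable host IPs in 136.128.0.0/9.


Host bits = 32 - 9 = 23
Total addresses = 2^23 = 8388608
Usable = total - 2 (network and broadcast)
Usable hosts: 8388606


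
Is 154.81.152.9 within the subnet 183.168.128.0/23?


Subnet network: 183.168.128.0
Test IP AND mask: 154.81.152.0
No, 154.81.152.9 is not in 183.168.128.0/23


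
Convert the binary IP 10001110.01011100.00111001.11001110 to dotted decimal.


10001110 = 142
01011100 = 92
00111001 = 57
11001110 = 206
IP: 142.92.57.206


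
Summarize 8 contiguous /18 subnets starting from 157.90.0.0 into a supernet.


Original prefix: /18
Number of subnets: 8 = 2^3
New prefix = 18 - 3 = 15
Supernet: 157.90.0.0/15


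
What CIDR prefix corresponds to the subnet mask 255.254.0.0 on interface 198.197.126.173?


Binary: 11111111.11111110.00000000.00000000
Count leading 1s
Prefix: /15


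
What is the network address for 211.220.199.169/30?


IP:   11010011.11011100.11000111.10101001
Mask: 11111111.11111111.11111111.11111100
AND operation:
Net:  11010011.11011100.11000111.10101000
Network: 211.220.199.168/30


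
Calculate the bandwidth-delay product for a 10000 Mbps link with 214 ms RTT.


BDP = bandwidth * RTT
= 10000 Mbps * 214 ms
= 10000 * 1e6 * 214 / 1000 bits
= 2140000000 bits
= 267500000 bytes
= 261230.4688 KB
BDP = 2140000000 bits (267500000 bytes)


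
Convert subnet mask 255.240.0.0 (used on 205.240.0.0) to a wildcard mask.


Subnet mask: 255.240.0.0
Wildcard = 255.255.255.255 - subnet mask
255 - 255 = 0
255 - 240 = 15
255 - 0 = 255
255 - 0 = 255
Wildcard: 0.15.255.255


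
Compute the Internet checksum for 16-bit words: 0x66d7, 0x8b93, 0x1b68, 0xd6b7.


Sum all words (with carry folding):
+ 0x66d7 = 0x66d7
+ 0x8b93 = 0xf26a
+ 0x1b68 = 0x0dd3
+ 0xd6b7 = 0xe48a
One's complement: ~0xe48a
Checksum = 0x1b75


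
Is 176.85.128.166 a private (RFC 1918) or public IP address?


RFC 1918 private ranges:
  10.0.0.0/8 (10.0.0.0 - 10.255.255.255)
  172.16.0.0/12 (172.16.0.0 - 172.31.255.255)
  192.168.0.0/16 (192.168.0.0 - 192.168.255.255)
Public (not in any RFC 1918 range)


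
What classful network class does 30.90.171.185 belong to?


First octet: 30
Binary: 00011110
0xxxxxxx -> Class A (1-126)
Class A, default mask 255.0.0.0 (/8)


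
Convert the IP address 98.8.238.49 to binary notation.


98 = 01100010
8 = 00001000
238 = 11101110
49 = 00110001
Binary: 01100010.00001000.11101110.00110001


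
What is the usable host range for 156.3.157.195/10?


Network: 156.0.0.0
Broadcast: 156.63.255.255
First usable = network + 1
Last usable = broadcast - 1
Range: 156.0.0.1 to 156.63.255.254


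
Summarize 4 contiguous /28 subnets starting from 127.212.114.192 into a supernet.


Original prefix: /28
Number of subnets: 4 = 2^2
New prefix = 28 - 2 = 26
Supernet: 127.212.114.192/26


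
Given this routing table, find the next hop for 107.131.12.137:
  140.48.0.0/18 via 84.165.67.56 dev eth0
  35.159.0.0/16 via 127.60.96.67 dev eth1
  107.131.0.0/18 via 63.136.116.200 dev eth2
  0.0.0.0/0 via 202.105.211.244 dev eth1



Longest prefix match for 107.131.12.137:
  /18 140.48.0.0: no
  /16 35.159.0.0: no
  /18 107.131.0.0: MATCH
  /0 0.0.0.0: MATCH
Selected: next-hop 63.136.116.200 via eth2 (matched /18)


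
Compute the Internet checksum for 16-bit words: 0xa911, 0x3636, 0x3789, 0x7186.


Sum all words (with carry folding):
+ 0xa911 = 0xa911
+ 0x3636 = 0xdf47
+ 0x3789 = 0x16d1
+ 0x7186 = 0x8857
One's complement: ~0x8857
Checksum = 0x77a8


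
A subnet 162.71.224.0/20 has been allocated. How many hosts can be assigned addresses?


Host bits = 32 - 20 = 12
Total addresses = 2^12 = 4096
Usable = total - 2 (network and broadcast)
Usable hosts: 4094


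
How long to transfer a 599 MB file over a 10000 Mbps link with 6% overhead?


Effective throughput = 10000 * (1 - 6/100) = 9400 Mbps
File size in Mb = 599 * 8 = 4792 Mb
Time = 4792 / 9400
Time = 0.5098 seconds


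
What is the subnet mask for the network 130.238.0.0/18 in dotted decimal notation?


/18 means 18 network bits, 14 host bits
Binary: 11111111111111111100000000000000
Mask: 255.255.192.0


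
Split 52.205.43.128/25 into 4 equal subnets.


New prefix = 25 + 2 = 27
Each subnet has 32 addresses
  52.205.43.128/27
  52.205.43.160/27
  52.205.43.192/27
  52.205.43.224/27
Subnets: 52.205.43.128/27, 52.205.43.160/27, 52.205.43.192/27, 52.205.43.224/27


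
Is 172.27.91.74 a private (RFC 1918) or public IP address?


RFC 1918 private ranges:
  10.0.0.0/8 (10.0.0.0 - 10.255.255.255)
  172.16.0.0/12 (172.16.0.0 - 172.31.255.255)
  192.168.0.0/16 (192.168.0.0 - 192.168.255.255)
Private (in 172.16.0.0/12)


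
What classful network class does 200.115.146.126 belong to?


First octet: 200
Binary: 11001000
110xxxxx -> Class C (192-223)
Class C, default mask 255.255.255.0 (/24)


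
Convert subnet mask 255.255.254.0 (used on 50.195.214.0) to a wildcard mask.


Subnet mask: 255.255.254.0
Wildcard = 255.255.255.255 - subnet mask
255 - 255 = 0
255 - 255 = 0
255 - 254 = 1
255 - 0 = 255
Wildcard: 0.0.1.255


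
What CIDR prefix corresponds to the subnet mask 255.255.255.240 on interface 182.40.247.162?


Binary: 11111111.11111111.11111111.11110000
Count leading 1s
Prefix: /28


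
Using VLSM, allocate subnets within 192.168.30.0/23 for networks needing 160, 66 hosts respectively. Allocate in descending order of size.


160 hosts -> /24 (254 usable): 192.168.30.0/24
66 hosts -> /25 (126 usable): 192.168.31.0/25
Allocation: 192.168.30.0/24 (160 hosts, 254 usable); 192.168.31.0/25 (66 hosts, 126 usable)


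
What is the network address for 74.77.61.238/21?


IP:   01001010.01001101.00111101.11101110
Mask: 11111111.11111111.11111000.00000000
AND operation:
Net:  01001010.01001101.00111000.00000000
Network: 74.77.56.0/21


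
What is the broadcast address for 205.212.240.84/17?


Network: 205.212.128.0/17
Host bits = 15
Set all host bits to 1:
Broadcast: 205.212.255.255


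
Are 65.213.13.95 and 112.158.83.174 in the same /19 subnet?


Mask: 255.255.224.0
65.213.13.95 AND mask = 65.213.0.0
112.158.83.174 AND mask = 112.158.64.0
No, different subnets (65.213.0.0 vs 112.158.64.0)


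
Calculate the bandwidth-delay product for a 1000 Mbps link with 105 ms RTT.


BDP = bandwidth * RTT
= 1000 Mbps * 105 ms
= 1000 * 1e6 * 105 / 1000 bits
= 105000000 bits
= 13125000 bytes
= 12817.3828 KB
BDP = 105000000 bits (13125000 bytes)


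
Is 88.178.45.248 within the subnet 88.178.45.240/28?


Subnet network: 88.178.45.240
Test IP AND mask: 88.178.45.240
Yes, 88.178.45.248 is in 88.178.45.240/28


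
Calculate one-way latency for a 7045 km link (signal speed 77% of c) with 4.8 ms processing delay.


Speed = 0.77 * 3e5 km/s = 231000 km/s
Propagation delay = 7045 / 231000 = 0.0305 s = 30.4978 ms
Processing delay = 4.8 ms
Total one-way latency = 35.2978 ms


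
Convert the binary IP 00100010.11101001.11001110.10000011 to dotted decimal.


00100010 = 34
11101001 = 233
11001110 = 206
10000011 = 131
IP: 34.233.206.131


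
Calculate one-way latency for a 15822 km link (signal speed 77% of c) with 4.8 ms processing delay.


Speed = 0.77 * 3e5 km/s = 231000 km/s
Propagation delay = 15822 / 231000 = 0.0685 s = 68.4935 ms
Processing delay = 4.8 ms
Total one-way latency = 73.2935 ms


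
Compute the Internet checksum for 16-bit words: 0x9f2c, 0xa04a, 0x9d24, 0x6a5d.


Sum all words (with carry folding):
+ 0x9f2c = 0x9f2c
+ 0xa04a = 0x3f77
+ 0x9d24 = 0xdc9b
+ 0x6a5d = 0x46f9
One's complement: ~0x46f9
Checksum = 0xb906


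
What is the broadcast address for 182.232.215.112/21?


Network: 182.232.208.0/21
Host bits = 11
Set all host bits to 1:
Broadcast: 182.232.215.255


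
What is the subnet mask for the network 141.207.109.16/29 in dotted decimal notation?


/29 means 29 network bits, 3 host bits
Binary: 11111111111111111111111111111000
Mask: 255.255.255.248


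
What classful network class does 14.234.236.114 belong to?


First octet: 14
Binary: 00001110
0xxxxxxx -> Class A (1-126)
Class A, default mask 255.0.0.0 (/8)


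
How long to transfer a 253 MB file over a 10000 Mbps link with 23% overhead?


Effective throughput = 10000 * (1 - 23/100) = 7700 Mbps
File size in Mb = 253 * 8 = 2024 Mb
Time = 2024 / 7700
Time = 0.2629 seconds


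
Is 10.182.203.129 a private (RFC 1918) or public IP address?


RFC 1918 private ranges:
  10.0.0.0/8 (10.0.0.0 - 10.255.255.255)
  172.16.0.0/12 (172.16.0.0 - 172.31.255.255)
  192.168.0.0/16 (192.168.0.0 - 192.168.255.255)
Private (in 10.0.0.0/8)


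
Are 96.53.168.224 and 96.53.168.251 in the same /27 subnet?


Mask: 255.255.255.224
96.53.168.224 AND mask = 96.53.168.224
96.53.168.251 AND mask = 96.53.168.224
Yes, same subnet (96.53.168.224)


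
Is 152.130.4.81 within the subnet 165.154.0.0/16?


Subnet network: 165.154.0.0
Test IP AND mask: 152.130.0.0
No, 152.130.4.81 is not in 165.154.0.0/16


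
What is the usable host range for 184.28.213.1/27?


Network: 184.28.213.0
Broadcast: 184.28.213.31
First usable = network + 1
Last usable = broadcast - 1
Range: 184.28.213.1 to 184.28.213.30


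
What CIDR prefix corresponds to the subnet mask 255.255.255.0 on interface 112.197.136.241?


Binary: 11111111.11111111.11111111.00000000
Count leading 1s
Prefix: /24


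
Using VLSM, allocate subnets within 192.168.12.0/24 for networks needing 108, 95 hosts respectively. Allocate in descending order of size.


108 hosts -> /25 (126 usable): 192.168.12.0/25
95 hosts -> /25 (126 usable): 192.168.12.128/25
Allocation: 192.168.12.0/25 (108 hosts, 126 usable); 192.168.12.128/25 (95 hosts, 126 usable)


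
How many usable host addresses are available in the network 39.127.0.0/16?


Host bits = 32 - 16 = 16
Total addresses = 2^16 = 65536
Usable = total - 2 (network and broadcast)
Usable hosts: 65534


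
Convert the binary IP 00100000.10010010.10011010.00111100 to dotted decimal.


00100000 = 32
10010010 = 146
10011010 = 154
00111100 = 60
IP: 32.146.154.60


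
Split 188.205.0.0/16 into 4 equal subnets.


New prefix = 16 + 2 = 18
Each subnet has 16384 addresses
  188.205.0.0/18
  188.205.64.0/18
  188.205.128.0/18
  188.205.192.0/18
Subnets: 188.205.0.0/18, 188.205.64.0/18, 188.205.128.0/18, 188.205.192.0/18


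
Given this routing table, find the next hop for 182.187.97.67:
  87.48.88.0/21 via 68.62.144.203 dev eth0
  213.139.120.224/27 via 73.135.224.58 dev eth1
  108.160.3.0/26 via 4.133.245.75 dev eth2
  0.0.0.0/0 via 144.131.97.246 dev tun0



Longest prefix match for 182.187.97.67:
  /21 87.48.88.0: no
  /27 213.139.120.224: no
  /26 108.160.3.0: no
  /0 0.0.0.0: MATCH
Selected: next-hop 144.131.97.246 via tun0 (matched /0)


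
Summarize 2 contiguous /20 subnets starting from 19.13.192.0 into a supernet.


Original prefix: /20
Number of subnets: 2 = 2^1
New prefix = 20 - 1 = 19
Supernet: 19.13.192.0/19


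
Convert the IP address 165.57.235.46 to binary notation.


165 = 10100101
57 = 00111001
235 = 11101011
46 = 00101110
Binary: 10100101.00111001.11101011.00101110


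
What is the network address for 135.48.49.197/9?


IP:   10000111.00110000.00110001.11000101
Mask: 11111111.10000000.00000000.00000000
AND operation:
Net:  10000111.00000000.00000000.00000000
Network: 135.0.0.0/9


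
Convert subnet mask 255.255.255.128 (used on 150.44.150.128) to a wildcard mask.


Subnet mask: 255.255.255.128
Wildcard = 255.255.255.255 - subnet mask
255 - 255 = 0
255 - 255 = 0
255 - 255 = 0
255 - 128 = 127
Wildcard: 0.0.0.127


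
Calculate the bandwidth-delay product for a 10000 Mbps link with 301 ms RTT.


BDP = bandwidth * RTT
= 10000 Mbps * 301 ms
= 10000 * 1e6 * 301 / 1000 bits
= 3010000000 bits
= 376250000 bytes
= 367431.6406 KB
BDP = 3010000000 bits (376250000 bytes)


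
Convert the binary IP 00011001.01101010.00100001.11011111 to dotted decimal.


00011001 = 25
01101010 = 106
00100001 = 33
11011111 = 223
IP: 25.106.33.223


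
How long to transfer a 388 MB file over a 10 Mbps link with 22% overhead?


Effective throughput = 10 * (1 - 22/100) = 7.8 Mbps
File size in Mb = 388 * 8 = 3104 Mb
Time = 3104 / 7.8
Time = 397.9487 seconds


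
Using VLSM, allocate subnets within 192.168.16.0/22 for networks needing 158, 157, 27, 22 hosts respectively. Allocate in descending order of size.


158 hosts -> /24 (254 usable): 192.168.16.0/24
157 hosts -> /24 (254 usable): 192.168.17.0/24
27 hosts -> /27 (30 usable): 192.168.18.0/27
22 hosts -> /27 (30 usable): 192.168.18.32/27
Allocation: 192.168.16.0/24 (158 hosts, 254 usable); 192.168.17.0/24 (157 hosts, 254 usable); 192.168.18.0/27 (27 hosts, 30 usable); 192.168.18.32/27 (22 hosts, 30 usable)


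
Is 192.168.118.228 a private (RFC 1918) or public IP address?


RFC 1918 private ranges:
  10.0.0.0/8 (10.0.0.0 - 10.255.255.255)
  172.16.0.0/12 (172.16.0.0 - 172.31.255.255)
  192.168.0.0/16 (192.168.0.0 - 192.168.255.255)
Private (in 192.168.0.0/16)


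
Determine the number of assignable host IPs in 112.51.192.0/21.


Host bits = 32 - 21 = 11
Total addresses = 2^11 = 2048
Usable = total - 2 (network and broadcast)
Usable hosts: 2046


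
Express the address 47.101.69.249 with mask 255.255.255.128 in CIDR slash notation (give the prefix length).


Binary: 11111111.11111111.11111111.10000000
Count leading 1s
Prefix: /25


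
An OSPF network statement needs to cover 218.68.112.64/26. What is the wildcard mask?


Subnet mask: 255.255.255.192
Wildcard = 255.255.255.255 - subnet mask
255 - 255 = 0
255 - 255 = 0
255 - 255 = 0
255 - 192 = 63
Wildcard: 0.0.0.63


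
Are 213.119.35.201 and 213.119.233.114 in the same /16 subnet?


Mask: 255.255.0.0
213.119.35.201 AND mask = 213.119.0.0
213.119.233.114 AND mask = 213.119.0.0
Yes, same subnet (213.119.0.0)


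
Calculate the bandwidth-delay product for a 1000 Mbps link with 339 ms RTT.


BDP = bandwidth * RTT
= 1000 Mbps * 339 ms
= 1000 * 1e6 * 339 / 1000 bits
= 339000000 bits
= 42375000 bytes
= 41381.8359 KB
BDP = 339000000 bits (42375000 bytes)


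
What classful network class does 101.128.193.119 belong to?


First octet: 101
Binary: 01100101
0xxxxxxx -> Class A (1-126)
Class A, default mask 255.0.0.0 (/8)


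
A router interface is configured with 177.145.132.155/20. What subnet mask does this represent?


/20 means 20 network bits, 12 host bits
Binary: 11111111111111111111000000000000
Mask: 255.255.240.0


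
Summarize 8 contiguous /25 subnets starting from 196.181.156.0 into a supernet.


Original prefix: /25
Number of subnets: 8 = 2^3
New prefix = 25 - 3 = 22
Supernet: 196.181.156.0/22


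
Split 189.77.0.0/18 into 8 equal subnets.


New prefix = 18 + 3 = 21
Each subnet has 2048 addresses
  189.77.0.0/21
  189.77.8.0/21
  189.77.16.0/21
  189.77.24.0/21
  189.77.32.0/21
  189.77.40.0/21
  189.77.48.0/21
  189.77.56.0/21
Subnets: 189.77.0.0/21, 189.77.8.0/21, 189.77.16.0/21, 189.77.24.0/21, 189.77.32.0/21, 189.77.40.0/21, 189.77.48.0/21, 189.77.56.0/21


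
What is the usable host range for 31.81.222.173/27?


Network: 31.81.222.160
Broadcast: 31.81.222.191
First usable = network + 1
Last usable = broadcast - 1
Range: 31.81.222.161 to 31.81.222.190


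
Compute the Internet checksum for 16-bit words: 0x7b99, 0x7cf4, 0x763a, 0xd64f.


Sum all words (with carry folding):
+ 0x7b99 = 0x7b99
+ 0x7cf4 = 0xf88d
+ 0x763a = 0x6ec8
+ 0xd64f = 0x4518
One's complement: ~0x4518
Checksum = 0xbae7


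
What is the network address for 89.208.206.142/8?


IP:   01011001.11010000.11001110.10001110
Mask: 11111111.00000000.00000000.00000000
AND operation:
Net:  01011001.00000000.00000000.00000000
Network: 89.0.0.0/8


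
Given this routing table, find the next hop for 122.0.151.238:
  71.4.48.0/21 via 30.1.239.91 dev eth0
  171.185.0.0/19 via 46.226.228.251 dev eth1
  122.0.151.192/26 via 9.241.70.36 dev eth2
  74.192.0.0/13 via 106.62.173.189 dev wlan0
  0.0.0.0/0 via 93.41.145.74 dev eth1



Longest prefix match for 122.0.151.238:
  /21 71.4.48.0: no
  /19 171.185.0.0: no
  /26 122.0.151.192: MATCH
  /13 74.192.0.0: no
  /0 0.0.0.0: MATCH
Selected: next-hop 9.241.70.36 via eth2 (matched /26)


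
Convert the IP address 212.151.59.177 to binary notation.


212 = 11010100
151 = 10010111
59 = 00111011
177 = 10110001
Binary: 11010100.10010111.00111011.10110001


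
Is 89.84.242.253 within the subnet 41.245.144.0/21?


Subnet network: 41.245.144.0
Test IP AND mask: 89.84.240.0
No, 89.84.242.253 is not in 41.245.144.0/21
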